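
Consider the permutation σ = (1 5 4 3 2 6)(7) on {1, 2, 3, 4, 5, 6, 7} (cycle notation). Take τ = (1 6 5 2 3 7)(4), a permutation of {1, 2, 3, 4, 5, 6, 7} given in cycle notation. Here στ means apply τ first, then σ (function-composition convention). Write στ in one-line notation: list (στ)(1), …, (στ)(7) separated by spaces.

(στ)(x) = σ(τ(x)). Computing each image: σ(τ(1)) = σ(6) = 1, σ(τ(2)) = σ(3) = 2, σ(τ(3)) = σ(7) = 7, σ(τ(4)) = σ(4) = 3, σ(τ(5)) = σ(2) = 6, σ(τ(6)) = σ(5) = 4, σ(τ(7)) = σ(1) = 5.
Hence στ = [1 2 7 3 6 4 5].

1 2 7 3 6 4 5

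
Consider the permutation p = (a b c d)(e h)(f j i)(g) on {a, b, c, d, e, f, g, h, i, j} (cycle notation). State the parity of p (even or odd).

even

The cycle lengths are 4, 3, 2, 1.
A cycle of length ℓ contributes ℓ−1 transpositions, so p is a product of 3 + 2 + 1 = 6 transpositions — even.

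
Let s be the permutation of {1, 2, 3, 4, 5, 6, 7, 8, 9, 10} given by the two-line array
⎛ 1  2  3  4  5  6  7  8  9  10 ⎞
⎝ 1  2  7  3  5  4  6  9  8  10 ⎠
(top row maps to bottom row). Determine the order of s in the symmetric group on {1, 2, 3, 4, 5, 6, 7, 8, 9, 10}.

4

The disjoint-cycle form of s has cycle lengths 4, 2, 1, 1, 1, 1.
The order of s is the least common multiple of its cycle lengths: lcm(4, 2) = 4.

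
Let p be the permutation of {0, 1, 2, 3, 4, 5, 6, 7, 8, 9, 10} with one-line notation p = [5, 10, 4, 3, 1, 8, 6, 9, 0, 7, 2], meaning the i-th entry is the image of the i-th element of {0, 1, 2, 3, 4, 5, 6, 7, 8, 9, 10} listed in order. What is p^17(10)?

2

Tracing 10 → 2 → … returns to 10 after 4 steps, so 10 lies in a 4-cycle (1, 10, 2, 4).
Powers repeat with period 4 on this cycle, and 17 mod 4 = 1, so p^17(10) = p^1(10).
Stepping 1 place around the cycle: 10 → 2.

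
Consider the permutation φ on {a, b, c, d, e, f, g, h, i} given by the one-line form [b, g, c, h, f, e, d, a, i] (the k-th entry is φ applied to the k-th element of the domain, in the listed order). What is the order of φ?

10

Writing φ as disjoint cycles, the cycle lengths are 5, 2, 1, 1.
The order is lcm(5, 2) = 10.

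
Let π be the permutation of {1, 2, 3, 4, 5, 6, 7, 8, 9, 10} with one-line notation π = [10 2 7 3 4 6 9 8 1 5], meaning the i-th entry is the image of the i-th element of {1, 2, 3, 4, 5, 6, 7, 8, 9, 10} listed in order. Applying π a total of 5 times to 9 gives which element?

3

Tracing 9 → 1 → … returns to 9 after 7 steps, so 9 lies in a 7-cycle (1 10 5 4 3 7 9).
Stepping 5 places around the cycle: 9 → 1 → 10 → 5 → 4 → 3.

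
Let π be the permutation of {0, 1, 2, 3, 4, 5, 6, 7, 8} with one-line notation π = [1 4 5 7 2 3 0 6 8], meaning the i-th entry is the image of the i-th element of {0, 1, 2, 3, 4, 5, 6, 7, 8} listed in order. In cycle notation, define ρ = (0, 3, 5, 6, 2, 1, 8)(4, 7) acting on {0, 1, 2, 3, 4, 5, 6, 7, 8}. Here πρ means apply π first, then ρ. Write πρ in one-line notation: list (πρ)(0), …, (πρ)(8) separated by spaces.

(πρ)(x) = ρ(π(x)). Computing each image: ρ(π(0)) = ρ(1) = 8, ρ(π(1)) = ρ(4) = 7, ρ(π(2)) = ρ(5) = 6, ρ(π(3)) = ρ(7) = 4, ρ(π(4)) = ρ(2) = 1, ρ(π(5)) = ρ(3) = 5, ρ(π(6)) = ρ(0) = 3, ρ(π(7)) = ρ(6) = 2, ρ(π(8)) = ρ(8) = 0.
Hence πρ = [8 7 6 4 1 5 3 2 0].

8 7 6 4 1 5 3 2 0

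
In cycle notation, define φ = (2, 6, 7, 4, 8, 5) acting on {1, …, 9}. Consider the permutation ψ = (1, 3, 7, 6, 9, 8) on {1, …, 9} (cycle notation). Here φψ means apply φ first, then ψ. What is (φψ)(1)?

φ(1) = 1, then ψ(1) = 3; composing gives (φψ)(1) = 3.

3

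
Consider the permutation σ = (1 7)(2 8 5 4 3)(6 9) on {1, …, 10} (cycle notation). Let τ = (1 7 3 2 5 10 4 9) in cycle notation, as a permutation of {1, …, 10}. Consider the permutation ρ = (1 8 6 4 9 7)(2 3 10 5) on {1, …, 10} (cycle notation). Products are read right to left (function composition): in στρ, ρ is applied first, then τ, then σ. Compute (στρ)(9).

2

Chase 9: ρ(9) = 7; τ(7) = 3; σ(3) = 2. Hence (στρ)(9) = 2.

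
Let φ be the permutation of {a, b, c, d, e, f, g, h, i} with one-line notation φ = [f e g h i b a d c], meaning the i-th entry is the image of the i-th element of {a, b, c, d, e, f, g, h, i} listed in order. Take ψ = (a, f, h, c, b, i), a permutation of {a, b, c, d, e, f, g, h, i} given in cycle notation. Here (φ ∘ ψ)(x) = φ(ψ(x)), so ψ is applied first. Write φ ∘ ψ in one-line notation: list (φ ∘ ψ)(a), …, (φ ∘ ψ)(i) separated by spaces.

b c e h i d a g f

(φ ∘ ψ)(x) = φ(ψ(x)). Computing each image: φ(ψ(a)) = φ(f) = b, φ(ψ(b)) = φ(i) = c, φ(ψ(c)) = φ(b) = e, φ(ψ(d)) = φ(d) = h, φ(ψ(e)) = φ(e) = i, φ(ψ(f)) = φ(h) = d, φ(ψ(g)) = φ(g) = a, φ(ψ(h)) = φ(c) = g, φ(ψ(i)) = φ(a) = f.
Hence φ ∘ ψ = [b c e h i d a g f].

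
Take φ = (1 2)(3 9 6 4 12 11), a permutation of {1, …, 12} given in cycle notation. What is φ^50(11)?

11 lies in the 6-cycle (3 9 6 4 12 11).
Powers repeat with period 6 on this cycle, and 50 mod 6 = 2, so φ^50(11) = φ^2(11).
Stepping 2 places around the cycle: 11 → 3 → 9.

9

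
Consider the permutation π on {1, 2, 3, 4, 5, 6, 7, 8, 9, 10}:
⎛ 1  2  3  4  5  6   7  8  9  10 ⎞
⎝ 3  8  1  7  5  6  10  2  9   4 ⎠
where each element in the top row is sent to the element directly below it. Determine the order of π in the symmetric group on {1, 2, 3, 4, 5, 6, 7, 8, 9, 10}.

Writing π as disjoint cycles, the cycle lengths are 3, 2, 2, 1, 1, 1.
The order is lcm(3, 2, 2) = 6.

6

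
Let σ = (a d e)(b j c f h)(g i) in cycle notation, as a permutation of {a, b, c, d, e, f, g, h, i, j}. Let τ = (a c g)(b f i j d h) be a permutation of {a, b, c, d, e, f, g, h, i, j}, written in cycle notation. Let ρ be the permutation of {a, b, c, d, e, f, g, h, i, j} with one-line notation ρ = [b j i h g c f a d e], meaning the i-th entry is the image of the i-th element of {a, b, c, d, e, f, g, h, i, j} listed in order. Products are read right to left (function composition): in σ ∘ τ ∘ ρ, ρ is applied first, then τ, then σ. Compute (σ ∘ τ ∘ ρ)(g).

g

Apply the permutations in order: ρ(g) = f, then τ(f) = i, then σ(i) = g. So (σ ∘ τ ∘ ρ)(g) = g.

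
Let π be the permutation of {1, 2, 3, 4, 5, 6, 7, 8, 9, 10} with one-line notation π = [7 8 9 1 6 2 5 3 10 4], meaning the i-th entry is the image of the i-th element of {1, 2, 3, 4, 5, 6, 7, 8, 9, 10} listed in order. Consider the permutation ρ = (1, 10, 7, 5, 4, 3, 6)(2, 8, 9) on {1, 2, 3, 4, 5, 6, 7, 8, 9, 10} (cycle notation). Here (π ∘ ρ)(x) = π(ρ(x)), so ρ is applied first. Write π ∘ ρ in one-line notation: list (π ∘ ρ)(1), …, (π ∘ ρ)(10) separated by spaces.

(π ∘ ρ)(x) = π(ρ(x)). Computing each image: π(ρ(1)) = π(10) = 4, π(ρ(2)) = π(8) = 3, π(ρ(3)) = π(6) = 2, π(ρ(4)) = π(3) = 9, π(ρ(5)) = π(4) = 1, π(ρ(6)) = π(1) = 7, π(ρ(7)) = π(5) = 6, π(ρ(8)) = π(9) = 10, π(ρ(9)) = π(2) = 8, π(ρ(10)) = π(7) = 5.
Hence π ∘ ρ = [4 3 2 9 1 7 6 10 8 5].

4 3 2 9 1 7 6 10 8 5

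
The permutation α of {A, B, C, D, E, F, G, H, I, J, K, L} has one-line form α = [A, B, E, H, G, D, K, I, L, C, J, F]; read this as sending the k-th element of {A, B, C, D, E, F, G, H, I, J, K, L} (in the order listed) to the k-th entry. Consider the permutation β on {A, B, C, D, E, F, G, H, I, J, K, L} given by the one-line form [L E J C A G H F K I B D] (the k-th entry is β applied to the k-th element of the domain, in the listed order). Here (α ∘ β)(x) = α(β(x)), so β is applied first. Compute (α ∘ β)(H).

(α ∘ β)(H) = α(β(H)). β(H) = F, then α(F) = D. So (α ∘ β)(H) = D.

D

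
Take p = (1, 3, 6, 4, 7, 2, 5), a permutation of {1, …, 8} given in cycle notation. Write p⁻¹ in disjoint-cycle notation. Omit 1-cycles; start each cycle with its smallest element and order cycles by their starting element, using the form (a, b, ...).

(1, 5, 2, 7, 4, 6, 3)

If p sends a → b within a cycle, p⁻¹ sends b → a; equivalently, reverse each cycle.
After reversing and putting each cycle's least element first, p⁻¹ = (1, 5, 2, 7, 4, 6, 3).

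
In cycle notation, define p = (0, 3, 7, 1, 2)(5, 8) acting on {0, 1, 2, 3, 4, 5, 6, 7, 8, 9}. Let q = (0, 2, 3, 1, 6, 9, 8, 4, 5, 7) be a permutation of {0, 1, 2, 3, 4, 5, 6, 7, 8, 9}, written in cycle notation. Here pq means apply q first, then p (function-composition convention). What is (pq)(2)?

q(2) = 3, then p(3) = 7; composing gives (pq)(2) = 7.

7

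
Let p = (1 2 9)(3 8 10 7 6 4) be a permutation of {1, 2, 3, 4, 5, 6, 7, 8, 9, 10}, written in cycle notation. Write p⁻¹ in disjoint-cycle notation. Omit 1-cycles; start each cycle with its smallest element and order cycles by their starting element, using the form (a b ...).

(1 9 2)(3 4 6 7 10 8)

The inverse reverses each cycle.
After reversing and putting each cycle's least element first, p⁻¹ = (1 9 2)(3 4 6 7 10 8).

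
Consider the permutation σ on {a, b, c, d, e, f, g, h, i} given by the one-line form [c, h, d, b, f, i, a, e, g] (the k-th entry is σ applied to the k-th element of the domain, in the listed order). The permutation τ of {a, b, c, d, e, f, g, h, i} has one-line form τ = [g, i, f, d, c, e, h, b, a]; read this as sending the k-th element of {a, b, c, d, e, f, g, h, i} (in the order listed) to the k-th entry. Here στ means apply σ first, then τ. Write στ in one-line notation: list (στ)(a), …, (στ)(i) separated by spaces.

f b d i e a g c h

Chase each element through σ then τ: a → c → f; b → h → b; c → d → d; d → b → i; e → f → e; f → i → a; g → a → g; h → e → c; i → g → h.
So στ in one-line form is f b d i e a g c h.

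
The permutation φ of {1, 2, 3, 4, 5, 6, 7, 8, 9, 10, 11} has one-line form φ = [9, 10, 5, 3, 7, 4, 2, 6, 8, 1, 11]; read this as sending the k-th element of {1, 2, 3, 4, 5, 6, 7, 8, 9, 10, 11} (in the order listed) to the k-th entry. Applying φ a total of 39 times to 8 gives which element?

9

Tracing 8 → 6 → … returns to 8 after 10 steps, so 8 lies in a 10-cycle (1 9 8 6 4 3 5 7 2 10).
On a 10-cycle, φ^10 is the identity, so φ^39 = φ^9 there (39 ≡ 9 mod 10).
Advancing 9 steps from 8: 8 → 6 → 4 → 3 → 5 → 7 → 2 → 10 → 1 → 9.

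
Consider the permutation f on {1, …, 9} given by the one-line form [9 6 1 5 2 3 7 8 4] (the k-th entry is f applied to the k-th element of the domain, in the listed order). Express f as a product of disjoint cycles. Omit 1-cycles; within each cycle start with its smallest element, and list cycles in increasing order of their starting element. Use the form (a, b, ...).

(1, 9, 4, 5, 2, 6, 3)

From 1: 1 → 9 → 4 → 5 → 2 → 6 → 3 → 1, closing the cycle (1, 9, 4, 5, 2, 6, 3).
Continuing from each remaining unvisited element yields (1, 9, 4, 5, 2, 6, 3).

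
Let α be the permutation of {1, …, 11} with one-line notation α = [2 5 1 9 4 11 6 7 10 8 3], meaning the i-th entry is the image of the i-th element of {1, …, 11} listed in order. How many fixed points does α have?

No element satisfies α(x) = x, so there are 0 fixed points.

0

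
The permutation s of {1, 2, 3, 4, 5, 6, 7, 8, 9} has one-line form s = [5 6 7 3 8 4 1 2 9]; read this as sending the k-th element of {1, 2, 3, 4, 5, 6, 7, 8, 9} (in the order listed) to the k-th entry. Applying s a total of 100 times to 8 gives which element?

Tracing 8 → 2 → … returns to 8 after 8 steps, so 8 lies in an 8-cycle (1 5 8 2 6 4 3 7).
Powers repeat with period 8 on this cycle, and 100 mod 8 = 4, so s^100(8) = s^4(8).
Stepping 4 places around the cycle: 8 → 2 → 6 → 4 → 3.

3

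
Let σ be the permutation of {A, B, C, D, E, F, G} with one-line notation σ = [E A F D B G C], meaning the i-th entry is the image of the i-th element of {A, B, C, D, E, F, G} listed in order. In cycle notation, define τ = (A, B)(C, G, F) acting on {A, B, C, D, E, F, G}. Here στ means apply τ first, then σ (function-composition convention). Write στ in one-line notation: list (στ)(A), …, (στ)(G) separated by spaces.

A E C D B F G

(στ)(x) = σ(τ(x)). Computing each image: σ(τ(A)) = σ(B) = A, σ(τ(B)) = σ(A) = E, σ(τ(C)) = σ(G) = C, σ(τ(D)) = σ(D) = D, σ(τ(E)) = σ(E) = B, σ(τ(F)) = σ(C) = F, σ(τ(G)) = σ(F) = G.
Hence στ = [A E C D B F G].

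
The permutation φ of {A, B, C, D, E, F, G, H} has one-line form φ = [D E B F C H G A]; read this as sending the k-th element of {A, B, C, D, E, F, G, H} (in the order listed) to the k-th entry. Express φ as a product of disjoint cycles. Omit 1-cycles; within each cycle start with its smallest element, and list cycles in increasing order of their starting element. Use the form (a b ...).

(A D F H)(B E C)

Iterating φ from A gives A → D → F → H → A; that is the 4-cycle (A D F H).
Continuing from each remaining unvisited element yields (A D F H)(B E C).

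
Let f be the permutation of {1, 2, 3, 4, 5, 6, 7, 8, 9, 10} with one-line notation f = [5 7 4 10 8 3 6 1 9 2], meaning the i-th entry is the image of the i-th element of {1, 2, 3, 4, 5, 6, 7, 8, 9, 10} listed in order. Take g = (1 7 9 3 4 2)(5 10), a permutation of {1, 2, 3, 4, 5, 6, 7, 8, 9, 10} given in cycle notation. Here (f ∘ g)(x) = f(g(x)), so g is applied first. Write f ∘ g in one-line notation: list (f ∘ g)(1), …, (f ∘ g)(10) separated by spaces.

6 5 10 7 2 3 9 1 4 8

Chase each element through g then f: 1 → 7 → 6; 2 → 1 → 5; 3 → 4 → 10; 4 → 2 → 7; 5 → 10 → 2; 6 → 6 → 3; 7 → 9 → 9; 8 → 8 → 1; 9 → 3 → 4; 10 → 5 → 8.
So f ∘ g in one-line form is 6 5 10 7 2 3 9 1 4 8.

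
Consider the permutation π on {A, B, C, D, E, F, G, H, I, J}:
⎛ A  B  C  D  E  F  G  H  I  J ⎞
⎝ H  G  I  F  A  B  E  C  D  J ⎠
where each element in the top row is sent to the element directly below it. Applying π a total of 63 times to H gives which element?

H

Tracing H → C → … returns to H after 9 steps, so H lies in a 9-cycle (A H C I D F B G E).
Powers repeat with period 9 on this cycle, and 63 mod 9 = 0, so π^63(H) = π^0(H).
So π^63(H) = H.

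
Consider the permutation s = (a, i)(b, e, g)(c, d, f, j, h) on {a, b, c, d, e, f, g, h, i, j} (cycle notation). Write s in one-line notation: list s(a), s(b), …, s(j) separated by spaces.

Each element maps to the next entry in its cycle (wrapping to the front): a↦i, b↦e, c↦d, d↦f, e↦g, f↦j, g↦b, h↦c, i↦a, j↦h.
So the one-line form is i e d f g j b c a h.

i e d f g j b c a h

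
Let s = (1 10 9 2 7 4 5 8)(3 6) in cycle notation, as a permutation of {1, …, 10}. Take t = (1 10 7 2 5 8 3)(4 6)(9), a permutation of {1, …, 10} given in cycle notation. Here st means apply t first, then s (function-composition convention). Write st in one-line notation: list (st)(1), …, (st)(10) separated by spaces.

9 8 10 3 1 5 7 6 2 4

(st)(x) = s(t(x)). Computing each image: s(t(1)) = s(10) = 9, s(t(2)) = s(5) = 8, s(t(3)) = s(1) = 10, s(t(4)) = s(6) = 3, s(t(5)) = s(8) = 1, s(t(6)) = s(4) = 5, s(t(7)) = s(2) = 7, s(t(8)) = s(3) = 6, s(t(9)) = s(9) = 2, s(t(10)) = s(7) = 4.
Hence st = [9 8 10 3 1 5 7 6 2 4].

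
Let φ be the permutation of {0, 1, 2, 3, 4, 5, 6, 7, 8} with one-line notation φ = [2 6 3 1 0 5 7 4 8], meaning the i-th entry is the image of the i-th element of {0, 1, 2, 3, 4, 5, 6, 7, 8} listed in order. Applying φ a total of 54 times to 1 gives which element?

2

Tracing 1 → 6 → … returns to 1 after 7 steps, so 1 lies in a 7-cycle (0 2 3 1 6 7 4).
On a 7-cycle, φ^7 is the identity, so φ^54 = φ^5 there (54 ≡ 5 mod 7).
Advancing 5 steps from 1: 1 → 6 → 7 → 4 → 0 → 2.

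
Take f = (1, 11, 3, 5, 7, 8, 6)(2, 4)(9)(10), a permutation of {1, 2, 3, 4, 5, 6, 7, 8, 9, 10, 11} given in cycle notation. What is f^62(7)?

5

7 lies in the 7-cycle (1, 11, 3, 5, 7, 8, 6).
Powers repeat with period 7 on this cycle, and 62 mod 7 = 6, so f^62(7) = f^6(7).
Advancing 6 steps from 7: 7 → 8 → 6 → 1 → 11 → 3 → 5.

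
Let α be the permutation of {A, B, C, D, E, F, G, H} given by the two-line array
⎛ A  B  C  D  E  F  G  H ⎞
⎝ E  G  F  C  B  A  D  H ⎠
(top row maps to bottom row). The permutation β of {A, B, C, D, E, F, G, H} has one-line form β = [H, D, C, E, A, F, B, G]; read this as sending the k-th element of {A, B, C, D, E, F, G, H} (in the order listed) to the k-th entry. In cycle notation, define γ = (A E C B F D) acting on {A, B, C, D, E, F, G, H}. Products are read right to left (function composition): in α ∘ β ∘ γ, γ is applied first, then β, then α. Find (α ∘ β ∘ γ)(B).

(α ∘ β ∘ γ)(B) = α(β(γ(B))). γ(B) = F, then β(F) = F, then α(F) = A, so the result is A.

A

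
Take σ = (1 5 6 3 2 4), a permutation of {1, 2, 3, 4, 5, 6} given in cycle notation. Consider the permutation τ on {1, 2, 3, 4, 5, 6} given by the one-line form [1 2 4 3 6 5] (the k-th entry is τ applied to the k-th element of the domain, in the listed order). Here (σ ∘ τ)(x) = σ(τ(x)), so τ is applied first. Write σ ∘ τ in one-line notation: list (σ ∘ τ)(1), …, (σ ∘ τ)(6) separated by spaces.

5 4 1 2 3 6

For each element, apply τ then σ: 1 → 1 → 5; 2 → 2 → 4; 3 → 4 → 1; 4 → 3 → 2; 5 → 6 → 3; 6 → 5 → 6.
Collecting the images, σ ∘ τ = [5 4 1 2 3 6].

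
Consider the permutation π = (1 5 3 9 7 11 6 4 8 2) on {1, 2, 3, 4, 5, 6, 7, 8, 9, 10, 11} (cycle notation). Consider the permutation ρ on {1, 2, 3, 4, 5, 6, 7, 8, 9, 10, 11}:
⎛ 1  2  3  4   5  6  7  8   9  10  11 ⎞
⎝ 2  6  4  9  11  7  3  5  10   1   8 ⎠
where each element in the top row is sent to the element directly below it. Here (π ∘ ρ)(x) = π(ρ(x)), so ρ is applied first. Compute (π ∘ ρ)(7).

ρ(7) = 3, then π(3) = 9; composing gives (π ∘ ρ)(7) = 9.

9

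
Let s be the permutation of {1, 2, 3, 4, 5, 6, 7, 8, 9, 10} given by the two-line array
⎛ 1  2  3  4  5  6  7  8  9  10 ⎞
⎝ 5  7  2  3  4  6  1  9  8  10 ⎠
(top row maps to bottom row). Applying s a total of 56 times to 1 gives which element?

4

Tracing 1 → 5 → … returns to 1 after 6 steps, so 1 lies in a 6-cycle (1, 5, 4, 3, 2, 7).
Powers repeat with period 6 on this cycle, and 56 mod 6 = 2, so s^56(1) = s^2(1).
Stepping 2 places around the cycle: 1 → 5 → 4.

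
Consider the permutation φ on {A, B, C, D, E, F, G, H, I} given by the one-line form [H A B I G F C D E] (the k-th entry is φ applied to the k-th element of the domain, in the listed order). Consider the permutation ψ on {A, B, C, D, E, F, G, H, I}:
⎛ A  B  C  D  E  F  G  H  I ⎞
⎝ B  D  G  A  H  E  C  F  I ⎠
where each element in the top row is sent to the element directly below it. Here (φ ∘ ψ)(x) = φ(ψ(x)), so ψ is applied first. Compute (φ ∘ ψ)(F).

G

First apply ψ: ψ(F) = E, then φ(E) = G. Thus (φ ∘ ψ)(F) = G.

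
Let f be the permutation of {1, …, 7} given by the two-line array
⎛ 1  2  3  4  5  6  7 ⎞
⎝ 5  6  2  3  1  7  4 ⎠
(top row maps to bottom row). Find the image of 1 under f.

5

The entry below 1 in the array is 5, so f(1) = 5.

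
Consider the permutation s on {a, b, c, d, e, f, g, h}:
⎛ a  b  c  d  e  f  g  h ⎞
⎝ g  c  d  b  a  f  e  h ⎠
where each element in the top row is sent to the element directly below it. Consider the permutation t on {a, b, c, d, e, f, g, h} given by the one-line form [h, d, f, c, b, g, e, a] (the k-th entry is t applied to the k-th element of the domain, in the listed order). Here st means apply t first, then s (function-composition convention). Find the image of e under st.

First apply t: t(e) = b, then s(b) = c. Thus (st)(e) = c.

c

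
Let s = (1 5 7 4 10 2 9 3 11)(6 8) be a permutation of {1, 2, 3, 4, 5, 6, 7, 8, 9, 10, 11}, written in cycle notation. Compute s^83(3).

1

3 lies in the 9-cycle (1 5 7 4 10 2 9 3 11).
On a 9-cycle, s^9 is the identity, so s^83 = s^2 there (83 ≡ 2 mod 9).
Advancing 2 steps from 3: 3 → 11 → 1.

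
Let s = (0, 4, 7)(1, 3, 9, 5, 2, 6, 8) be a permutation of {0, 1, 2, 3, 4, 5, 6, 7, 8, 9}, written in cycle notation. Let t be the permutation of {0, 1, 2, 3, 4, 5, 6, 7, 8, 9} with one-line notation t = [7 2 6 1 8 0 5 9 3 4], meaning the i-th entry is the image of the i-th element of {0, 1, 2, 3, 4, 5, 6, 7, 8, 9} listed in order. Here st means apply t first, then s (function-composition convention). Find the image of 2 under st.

t(2) = 6, then s(6) = 8; composing gives (st)(2) = 8.

8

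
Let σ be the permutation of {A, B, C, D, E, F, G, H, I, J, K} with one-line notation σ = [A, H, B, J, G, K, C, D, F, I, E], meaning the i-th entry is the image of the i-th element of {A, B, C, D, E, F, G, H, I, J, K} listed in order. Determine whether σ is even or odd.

In disjoint-cycle form the cycle lengths are 10, 1.
A cycle is odd iff its length is even; σ has 1 even-length cycle, so sgn(σ) = (−1)^1 and σ is odd.

odd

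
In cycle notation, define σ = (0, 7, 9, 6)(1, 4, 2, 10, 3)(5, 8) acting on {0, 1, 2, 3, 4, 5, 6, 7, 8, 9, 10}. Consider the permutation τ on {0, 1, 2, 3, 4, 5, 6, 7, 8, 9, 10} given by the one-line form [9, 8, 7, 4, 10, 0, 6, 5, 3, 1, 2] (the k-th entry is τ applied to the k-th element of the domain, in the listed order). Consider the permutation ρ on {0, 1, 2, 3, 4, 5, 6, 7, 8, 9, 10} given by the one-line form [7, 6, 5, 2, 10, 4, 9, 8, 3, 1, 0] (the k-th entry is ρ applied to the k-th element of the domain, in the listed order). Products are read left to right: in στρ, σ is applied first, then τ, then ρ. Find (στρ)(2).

5

Apply the permutations in order: σ(2) = 10, then τ(10) = 2, then ρ(2) = 5. So (στρ)(2) = 5.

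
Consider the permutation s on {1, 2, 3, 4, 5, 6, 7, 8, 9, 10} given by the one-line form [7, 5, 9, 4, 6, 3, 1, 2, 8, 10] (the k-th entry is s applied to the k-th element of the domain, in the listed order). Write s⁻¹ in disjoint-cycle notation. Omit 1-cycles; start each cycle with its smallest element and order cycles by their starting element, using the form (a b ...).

(1 7)(2 8 9 3 6 5)

The cycle decomposition of s is (1 7)(2 5 6 3 9 8).
The inverse reverses every cycle; in canonical form, s⁻¹ = (1 7)(2 8 9 3 6 5).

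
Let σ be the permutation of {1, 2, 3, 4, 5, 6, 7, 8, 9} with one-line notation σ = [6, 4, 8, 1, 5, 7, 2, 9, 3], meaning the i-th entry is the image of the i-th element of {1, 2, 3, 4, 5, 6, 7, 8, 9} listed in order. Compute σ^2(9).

Tracing 9 → 3 → … returns to 9 after 3 steps, so 9 lies in a 3-cycle (3 8 9).
Advancing 2 steps from 9: 9 → 3 → 8.

8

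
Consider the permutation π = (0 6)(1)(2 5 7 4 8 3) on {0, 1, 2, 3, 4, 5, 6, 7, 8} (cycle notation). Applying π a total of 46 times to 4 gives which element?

4 lies in the 6-cycle (2 5 7 4 8 3).
Since the cycle has length 6, π^46 acts on it the same as π^4 (46 mod 6 = 4).
Advancing 4 steps from 4: 4 → 8 → 3 → 2 → 5.

5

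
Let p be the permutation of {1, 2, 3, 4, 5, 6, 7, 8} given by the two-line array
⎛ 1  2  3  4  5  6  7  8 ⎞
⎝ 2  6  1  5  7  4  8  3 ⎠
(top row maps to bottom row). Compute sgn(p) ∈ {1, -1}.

-1

In disjoint-cycle form the cycle lengths are 8.
A cycle is odd iff its length is even; p has 1 even-length cycle, so sgn(p) = (−1)^1 and p is odd.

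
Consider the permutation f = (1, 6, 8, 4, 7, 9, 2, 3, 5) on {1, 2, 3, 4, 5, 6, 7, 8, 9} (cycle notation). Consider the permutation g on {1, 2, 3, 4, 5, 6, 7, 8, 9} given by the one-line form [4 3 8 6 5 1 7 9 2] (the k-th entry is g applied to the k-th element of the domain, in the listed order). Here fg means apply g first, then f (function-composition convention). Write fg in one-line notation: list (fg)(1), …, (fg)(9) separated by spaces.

Chase each element through g then f: 1 → 4 → 7; 2 → 3 → 5; 3 → 8 → 4; 4 → 6 → 8; 5 → 5 → 1; 6 → 1 → 6; 7 → 7 → 9; 8 → 9 → 2; 9 → 2 → 3.
So fg in one-line form is 7 5 4 8 1 6 9 2 3.

7 5 4 8 1 6 9 2 3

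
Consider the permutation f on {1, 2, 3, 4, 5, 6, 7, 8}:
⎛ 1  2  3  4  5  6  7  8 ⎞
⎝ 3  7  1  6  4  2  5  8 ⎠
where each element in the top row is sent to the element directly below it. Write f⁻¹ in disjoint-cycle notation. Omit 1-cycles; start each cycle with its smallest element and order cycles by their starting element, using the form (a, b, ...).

The cycle decomposition of f is (1, 3)(2, 7, 5, 4, 6).
The inverse reverses every cycle; in canonical form, f⁻¹ = (1, 3)(2, 6, 4, 5, 7).

(1, 3)(2, 6, 4, 5, 7)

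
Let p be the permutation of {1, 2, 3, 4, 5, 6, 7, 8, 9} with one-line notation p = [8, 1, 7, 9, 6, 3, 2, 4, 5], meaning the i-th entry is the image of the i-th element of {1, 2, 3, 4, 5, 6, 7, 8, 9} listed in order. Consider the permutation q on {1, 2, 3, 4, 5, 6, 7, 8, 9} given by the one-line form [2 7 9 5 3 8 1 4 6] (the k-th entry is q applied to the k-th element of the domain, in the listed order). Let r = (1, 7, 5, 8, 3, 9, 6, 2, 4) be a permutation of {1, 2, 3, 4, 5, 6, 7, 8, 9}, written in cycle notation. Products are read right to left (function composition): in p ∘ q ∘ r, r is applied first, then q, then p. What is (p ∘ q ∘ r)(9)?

4

Apply the permutations in order: r(9) = 6, then q(6) = 8, then p(8) = 4. So (p ∘ q ∘ r)(9) = 4.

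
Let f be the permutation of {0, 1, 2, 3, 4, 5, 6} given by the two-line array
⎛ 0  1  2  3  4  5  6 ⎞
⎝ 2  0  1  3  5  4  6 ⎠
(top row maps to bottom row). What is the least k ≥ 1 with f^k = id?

6

The disjoint-cycle form of f has cycle lengths 3, 2, 1, 1.
The order is lcm(3, 2) = 6.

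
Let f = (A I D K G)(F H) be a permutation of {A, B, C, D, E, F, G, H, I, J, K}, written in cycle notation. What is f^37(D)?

D lies in the 5-cycle (A I D K G).
Since the cycle has length 5, f^37 acts on it the same as f^2 (37 mod 5 = 2).
Stepping 2 places around the cycle: D → K → G.

G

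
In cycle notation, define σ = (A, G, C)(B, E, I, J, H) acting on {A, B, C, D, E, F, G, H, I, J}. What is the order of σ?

15

The cycle type of σ is (5, 3, 1, 1).
The order is lcm(5, 3) = 15.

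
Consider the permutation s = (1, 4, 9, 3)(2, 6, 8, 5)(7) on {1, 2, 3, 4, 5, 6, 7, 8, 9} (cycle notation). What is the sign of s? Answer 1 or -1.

1

The cycle lengths are 4, 4, 1.
A cycle is odd iff its length is even; s has 2 even-length cycles, so sgn(s) = (−1)^2 and s is even.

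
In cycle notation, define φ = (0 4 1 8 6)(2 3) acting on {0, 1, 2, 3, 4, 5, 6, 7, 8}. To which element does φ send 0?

0 appears in (0 4 1 8 6); the next entry (wrapping around) is 4.

4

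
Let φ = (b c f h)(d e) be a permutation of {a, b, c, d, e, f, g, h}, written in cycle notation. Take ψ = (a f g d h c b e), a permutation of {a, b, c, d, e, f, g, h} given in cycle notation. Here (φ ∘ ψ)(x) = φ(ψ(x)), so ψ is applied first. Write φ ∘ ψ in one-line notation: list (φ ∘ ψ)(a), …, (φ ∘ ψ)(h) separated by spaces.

h d c b a g e f

For each element, apply ψ then φ: a → f → h; b → e → d; c → b → c; d → h → b; e → a → a; f → g → g; g → d → e; h → c → f.
Collecting the images, φ ∘ ψ = [h d c b a g e f].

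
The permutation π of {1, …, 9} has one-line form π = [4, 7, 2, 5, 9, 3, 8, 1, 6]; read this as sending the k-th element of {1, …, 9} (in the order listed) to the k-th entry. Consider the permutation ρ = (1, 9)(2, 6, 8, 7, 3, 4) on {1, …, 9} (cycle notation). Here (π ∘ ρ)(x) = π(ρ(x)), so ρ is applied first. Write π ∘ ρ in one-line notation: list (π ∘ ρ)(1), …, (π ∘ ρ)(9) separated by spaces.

(π ∘ ρ)(x) = π(ρ(x)). Computing each image: π(ρ(1)) = π(9) = 6, π(ρ(2)) = π(6) = 3, π(ρ(3)) = π(4) = 5, π(ρ(4)) = π(2) = 7, π(ρ(5)) = π(5) = 9, π(ρ(6)) = π(8) = 1, π(ρ(7)) = π(3) = 2, π(ρ(8)) = π(7) = 8, π(ρ(9)) = π(1) = 4.
Hence π ∘ ρ = [6 3 5 7 9 1 2 8 4].

6 3 5 7 9 1 2 8 4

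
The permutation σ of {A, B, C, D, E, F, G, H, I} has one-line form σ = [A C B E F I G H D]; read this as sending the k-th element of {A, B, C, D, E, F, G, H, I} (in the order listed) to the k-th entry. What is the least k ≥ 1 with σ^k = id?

The disjoint-cycle form of σ has cycle lengths 4, 2, 1, 1, 1.
Since disjoint cycles commute, ord(σ) = lcm(4, 2) = 4.

4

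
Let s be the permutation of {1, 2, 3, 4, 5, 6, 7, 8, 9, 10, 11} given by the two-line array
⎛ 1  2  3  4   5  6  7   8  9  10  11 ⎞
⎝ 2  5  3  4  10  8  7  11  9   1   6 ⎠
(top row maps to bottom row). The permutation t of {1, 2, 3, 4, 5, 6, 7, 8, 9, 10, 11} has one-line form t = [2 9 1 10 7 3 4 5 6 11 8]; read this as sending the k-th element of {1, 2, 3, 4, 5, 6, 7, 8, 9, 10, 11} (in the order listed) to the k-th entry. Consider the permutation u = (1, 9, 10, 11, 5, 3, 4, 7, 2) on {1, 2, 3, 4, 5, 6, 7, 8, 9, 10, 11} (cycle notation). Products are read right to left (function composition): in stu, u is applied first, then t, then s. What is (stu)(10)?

11

(stu)(10) = s(t(u(10))). u(10) = 11, then t(11) = 8, then s(8) = 11, so the result is 11.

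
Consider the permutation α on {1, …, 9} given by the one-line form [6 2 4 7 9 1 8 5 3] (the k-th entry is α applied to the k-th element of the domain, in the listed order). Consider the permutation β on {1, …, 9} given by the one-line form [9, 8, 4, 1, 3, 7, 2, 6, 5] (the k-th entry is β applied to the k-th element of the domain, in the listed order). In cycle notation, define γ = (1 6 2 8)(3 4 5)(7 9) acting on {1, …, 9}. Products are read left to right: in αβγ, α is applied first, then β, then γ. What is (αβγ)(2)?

1

Apply the permutations in order: α(2) = 2, then β(2) = 8, then γ(8) = 1. So (αβγ)(2) = 1.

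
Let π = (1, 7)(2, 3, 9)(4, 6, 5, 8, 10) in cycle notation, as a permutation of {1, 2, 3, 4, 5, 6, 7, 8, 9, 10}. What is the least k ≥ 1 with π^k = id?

The cycle type of π is (5, 3, 2).
The order of π is the least common multiple of its cycle lengths: lcm(5, 3, 2) = 30.

30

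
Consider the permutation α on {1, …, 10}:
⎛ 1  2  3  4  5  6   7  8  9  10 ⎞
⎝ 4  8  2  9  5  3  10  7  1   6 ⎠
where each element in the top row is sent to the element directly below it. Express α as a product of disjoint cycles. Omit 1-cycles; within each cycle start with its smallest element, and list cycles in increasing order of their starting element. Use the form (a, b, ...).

From 1: 1 → 4 → 9 → 1, closing the cycle (1, 4, 9).
Repeating from the next unused element and collecting all non-trivial cycles gives (1, 4, 9)(2, 8, 7, 10, 6, 3).

(1, 4, 9)(2, 8, 7, 10, 6, 3)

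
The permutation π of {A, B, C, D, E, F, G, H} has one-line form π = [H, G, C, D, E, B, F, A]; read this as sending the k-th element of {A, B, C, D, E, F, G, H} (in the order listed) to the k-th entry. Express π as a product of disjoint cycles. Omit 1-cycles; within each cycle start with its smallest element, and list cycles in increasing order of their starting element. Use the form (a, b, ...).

From A: A → H → A, closing the cycle (A, H).
Repeating from the next unused element and collecting all non-trivial cycles gives (A, H)(B, G, F).

(A, H)(B, G, F)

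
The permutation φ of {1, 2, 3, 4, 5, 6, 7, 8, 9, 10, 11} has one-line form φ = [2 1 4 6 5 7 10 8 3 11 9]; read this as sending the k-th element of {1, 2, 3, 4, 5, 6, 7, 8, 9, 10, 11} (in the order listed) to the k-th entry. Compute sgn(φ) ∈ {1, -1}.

In disjoint-cycle form the cycle lengths are 7, 2, 1, 1.
A cycle of length ℓ contributes ℓ−1 transpositions, so φ is a product of 6 + 1 = 7 transpositions — odd.

-1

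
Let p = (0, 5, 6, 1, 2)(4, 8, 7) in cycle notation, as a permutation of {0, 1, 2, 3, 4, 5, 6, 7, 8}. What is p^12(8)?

8

8 lies in the 3-cycle (4, 8, 7).
On a 3-cycle, p^3 is the identity, so p^12 = p^0 there (12 ≡ 0 mod 3).
So p^12(8) = 8.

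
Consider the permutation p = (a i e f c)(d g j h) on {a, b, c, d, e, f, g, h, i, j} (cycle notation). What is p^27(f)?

a

f lies in the 5-cycle (a i e f c).
Powers repeat with period 5 on this cycle, and 27 mod 5 = 2, so p^27(f) = p^2(f).
Stepping 2 places around the cycle: f → c → a.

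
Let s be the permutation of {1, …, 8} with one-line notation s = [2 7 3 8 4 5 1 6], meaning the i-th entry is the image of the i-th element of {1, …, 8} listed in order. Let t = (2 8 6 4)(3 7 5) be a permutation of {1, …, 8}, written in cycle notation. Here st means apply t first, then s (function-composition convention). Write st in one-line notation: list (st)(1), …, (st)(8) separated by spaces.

For each element, apply t then s: 1 → 1 → 2; 2 → 8 → 6; 3 → 7 → 1; 4 → 2 → 7; 5 → 3 → 3; 6 → 4 → 8; 7 → 5 → 4; 8 → 6 → 5.
So st in one-line form is 2 6 1 7 3 8 4 5.

2 6 1 7 3 8 4 5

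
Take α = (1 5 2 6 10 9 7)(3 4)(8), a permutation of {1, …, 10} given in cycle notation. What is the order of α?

The disjoint cycles have lengths 7, 2, 1.
The order is lcm(7, 2) = 14.

14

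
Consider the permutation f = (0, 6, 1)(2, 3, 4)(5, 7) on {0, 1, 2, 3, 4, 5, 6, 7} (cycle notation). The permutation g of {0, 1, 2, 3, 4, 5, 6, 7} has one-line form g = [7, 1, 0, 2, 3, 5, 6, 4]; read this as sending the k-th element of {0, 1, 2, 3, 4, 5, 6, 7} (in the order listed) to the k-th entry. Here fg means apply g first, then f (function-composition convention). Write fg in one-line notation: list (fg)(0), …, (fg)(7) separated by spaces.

For each element, apply g then f: 0 → 7 → 5; 1 → 1 → 0; 2 → 0 → 6; 3 → 2 → 3; 4 → 3 → 4; 5 → 5 → 7; 6 → 6 → 1; 7 → 4 → 2.
Collecting the images, fg = [5 0 6 3 4 7 1 2].

5 0 6 3 4 7 1 2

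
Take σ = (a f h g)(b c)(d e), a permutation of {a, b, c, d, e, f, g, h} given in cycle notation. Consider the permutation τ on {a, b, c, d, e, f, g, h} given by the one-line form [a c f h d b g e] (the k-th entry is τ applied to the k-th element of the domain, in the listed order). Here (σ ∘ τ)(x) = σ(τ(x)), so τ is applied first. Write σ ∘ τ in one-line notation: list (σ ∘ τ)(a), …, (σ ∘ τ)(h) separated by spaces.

Chase each element through τ then σ: a → a → f; b → c → b; c → f → h; d → h → g; e → d → e; f → b → c; g → g → a; h → e → d.
So σ ∘ τ in one-line form is f b h g e c a d.

f b h g e c a d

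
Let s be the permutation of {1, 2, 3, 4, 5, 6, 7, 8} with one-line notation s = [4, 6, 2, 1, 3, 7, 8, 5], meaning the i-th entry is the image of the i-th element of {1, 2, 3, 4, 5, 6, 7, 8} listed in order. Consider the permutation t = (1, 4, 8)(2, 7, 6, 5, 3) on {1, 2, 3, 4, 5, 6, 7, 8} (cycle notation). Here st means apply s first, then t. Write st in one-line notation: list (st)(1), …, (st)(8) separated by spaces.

(st)(x) = t(s(x)). Computing each image: t(s(1)) = t(4) = 8, t(s(2)) = t(6) = 5, t(s(3)) = t(2) = 7, t(s(4)) = t(1) = 4, t(s(5)) = t(3) = 2, t(s(6)) = t(7) = 6, t(s(7)) = t(8) = 1, t(s(8)) = t(5) = 3.
Hence st = [8 5 7 4 2 6 1 3].

8 5 7 4 2 6 1 3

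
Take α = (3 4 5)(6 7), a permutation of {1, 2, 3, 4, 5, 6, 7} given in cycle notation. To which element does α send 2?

2 does not appear in any cycle of α, so it is a fixed point: α(2) = 2.

2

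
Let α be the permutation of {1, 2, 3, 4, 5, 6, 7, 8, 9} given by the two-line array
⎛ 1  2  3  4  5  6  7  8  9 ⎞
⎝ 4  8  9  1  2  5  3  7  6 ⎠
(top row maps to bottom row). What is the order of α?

Writing α as disjoint cycles, the cycle lengths are 7, 2.
The order of α is the least common multiple of its cycle lengths: lcm(7, 2) = 14.

14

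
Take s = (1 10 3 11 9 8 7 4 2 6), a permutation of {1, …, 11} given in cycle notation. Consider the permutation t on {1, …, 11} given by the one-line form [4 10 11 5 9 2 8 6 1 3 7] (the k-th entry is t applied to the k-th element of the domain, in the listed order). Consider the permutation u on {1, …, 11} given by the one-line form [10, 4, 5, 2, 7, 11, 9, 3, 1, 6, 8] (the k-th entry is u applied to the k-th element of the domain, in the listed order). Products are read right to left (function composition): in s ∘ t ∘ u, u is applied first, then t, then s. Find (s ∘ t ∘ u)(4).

3

Apply the permutations in order: u(4) = 2, then t(2) = 10, then s(10) = 3. So (s ∘ t ∘ u)(4) = 3.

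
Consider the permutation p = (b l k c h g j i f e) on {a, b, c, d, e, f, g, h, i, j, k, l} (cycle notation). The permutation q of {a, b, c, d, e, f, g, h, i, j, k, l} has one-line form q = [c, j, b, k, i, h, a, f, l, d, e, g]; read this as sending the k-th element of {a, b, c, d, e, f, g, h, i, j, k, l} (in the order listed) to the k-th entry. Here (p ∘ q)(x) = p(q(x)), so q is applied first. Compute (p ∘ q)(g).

q(g) = a, then p(a) = a; composing gives (p ∘ q)(g) = a.

a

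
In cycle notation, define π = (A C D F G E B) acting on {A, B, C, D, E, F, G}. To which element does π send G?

E

In the cycle (A C D F G E B), G is followed by E, so π(G) = E.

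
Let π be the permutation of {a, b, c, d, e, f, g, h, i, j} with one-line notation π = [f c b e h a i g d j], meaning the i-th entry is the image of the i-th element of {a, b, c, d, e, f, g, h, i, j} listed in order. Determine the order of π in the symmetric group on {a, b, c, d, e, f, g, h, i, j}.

The disjoint-cycle form of π has cycle lengths 5, 2, 2, 1.
The order of π is the least common multiple of its cycle lengths: lcm(5, 2, 2) = 10.

10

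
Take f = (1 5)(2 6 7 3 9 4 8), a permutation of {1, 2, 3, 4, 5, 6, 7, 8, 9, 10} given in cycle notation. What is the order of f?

14

The cycle type of f is (7, 2, 1).
The order is lcm(7, 2) = 14.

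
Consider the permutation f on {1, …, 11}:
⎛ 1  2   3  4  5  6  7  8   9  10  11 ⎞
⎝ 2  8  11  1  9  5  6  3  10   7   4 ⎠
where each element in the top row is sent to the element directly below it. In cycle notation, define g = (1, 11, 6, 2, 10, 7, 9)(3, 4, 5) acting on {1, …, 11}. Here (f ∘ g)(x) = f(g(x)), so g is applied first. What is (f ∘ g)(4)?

First apply g: g(4) = 5, then f(5) = 9. Thus (f ∘ g)(4) = 9.

9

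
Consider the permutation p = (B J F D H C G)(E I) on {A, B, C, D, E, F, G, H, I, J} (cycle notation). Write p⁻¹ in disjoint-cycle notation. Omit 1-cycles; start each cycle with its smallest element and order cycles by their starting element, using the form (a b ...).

(B G C H D F J)(E I)

If p sends a → b within a cycle, p⁻¹ sends b → a; equivalently, reverse each cycle.
Reversing each cycle of p and rotating so the smallest element leads gives (B G C H D F J)(E I).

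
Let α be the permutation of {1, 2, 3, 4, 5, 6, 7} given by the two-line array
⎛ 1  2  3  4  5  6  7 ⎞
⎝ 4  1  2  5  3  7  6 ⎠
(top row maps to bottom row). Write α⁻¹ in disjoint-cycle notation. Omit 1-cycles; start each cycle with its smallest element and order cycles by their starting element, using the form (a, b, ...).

The cycle decomposition of α is (1, 4, 5, 3, 2)(6, 7).
The inverse reverses every cycle; in canonical form, α⁻¹ = (1, 2, 3, 5, 4)(6, 7).

(1, 2, 3, 5, 4)(6, 7)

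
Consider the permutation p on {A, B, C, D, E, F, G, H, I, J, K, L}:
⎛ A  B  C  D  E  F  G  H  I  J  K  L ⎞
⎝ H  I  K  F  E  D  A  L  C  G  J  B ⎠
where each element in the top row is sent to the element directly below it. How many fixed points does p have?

1

The fixed points (elements with p(x) = x) are {E}, so there is 1.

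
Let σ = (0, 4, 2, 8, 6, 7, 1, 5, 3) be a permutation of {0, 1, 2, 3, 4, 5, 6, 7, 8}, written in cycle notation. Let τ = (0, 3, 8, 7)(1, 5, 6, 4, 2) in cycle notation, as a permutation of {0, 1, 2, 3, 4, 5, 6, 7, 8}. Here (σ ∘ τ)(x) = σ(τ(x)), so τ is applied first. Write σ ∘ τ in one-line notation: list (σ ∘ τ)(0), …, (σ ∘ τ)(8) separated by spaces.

(σ ∘ τ)(x) = σ(τ(x)). Computing each image: σ(τ(0)) = σ(3) = 0, σ(τ(1)) = σ(5) = 3, σ(τ(2)) = σ(1) = 5, σ(τ(3)) = σ(8) = 6, σ(τ(4)) = σ(2) = 8, σ(τ(5)) = σ(6) = 7, σ(τ(6)) = σ(4) = 2, σ(τ(7)) = σ(0) = 4, σ(τ(8)) = σ(7) = 1.
Hence σ ∘ τ = [0 3 5 6 8 7 2 4 1].

0 3 5 6 8 7 2 4 1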